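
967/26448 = 967/26448 = 0.04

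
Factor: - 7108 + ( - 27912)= - 2^2*5^1*17^1*103^1 = - 35020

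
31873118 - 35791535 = - 3918417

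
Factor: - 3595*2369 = -8516555 = - 5^1*23^1*103^1* 719^1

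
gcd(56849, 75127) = 13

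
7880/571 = 13 + 457/571 =13.80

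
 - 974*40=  - 38960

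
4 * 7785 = 31140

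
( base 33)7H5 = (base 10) 8189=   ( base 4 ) 1333331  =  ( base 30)92t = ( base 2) 1111111111101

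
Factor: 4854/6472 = 2^( - 2)*3^1 = 3/4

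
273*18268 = 4987164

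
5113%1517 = 562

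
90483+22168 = 112651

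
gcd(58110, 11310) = 390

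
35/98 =5/14 = 0.36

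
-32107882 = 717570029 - 749677911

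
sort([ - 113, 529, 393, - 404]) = [ - 404, - 113,393, 529]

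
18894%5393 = 2715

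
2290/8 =1145/4 = 286.25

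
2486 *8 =19888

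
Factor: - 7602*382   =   - 2903964 = -2^2*3^1*7^1*181^1*191^1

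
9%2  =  1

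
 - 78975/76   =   - 1040 + 65/76  =  - 1039.14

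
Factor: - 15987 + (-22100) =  - 7^1*5441^1=- 38087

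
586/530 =293/265 = 1.11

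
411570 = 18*22865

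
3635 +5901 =9536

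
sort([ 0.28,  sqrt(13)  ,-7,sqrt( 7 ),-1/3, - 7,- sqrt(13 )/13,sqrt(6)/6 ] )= [ - 7, - 7, - 1/3,-sqrt(13 ) /13,0.28, sqrt(6) /6,sqrt(7),sqrt(13 )]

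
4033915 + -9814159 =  - 5780244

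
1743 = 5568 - 3825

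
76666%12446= 1990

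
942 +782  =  1724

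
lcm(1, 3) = 3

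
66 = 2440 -2374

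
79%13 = 1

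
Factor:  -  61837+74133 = 12296 =2^3*29^1 * 53^1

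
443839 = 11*40349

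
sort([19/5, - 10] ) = [ - 10, 19/5 ] 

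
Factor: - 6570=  - 2^1 * 3^2*5^1 * 73^1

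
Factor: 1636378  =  2^1*818189^1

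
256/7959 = 256/7959 = 0.03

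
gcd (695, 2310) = 5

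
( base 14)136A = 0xd62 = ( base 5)102201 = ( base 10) 3426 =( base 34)2wq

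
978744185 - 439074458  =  539669727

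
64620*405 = 26171100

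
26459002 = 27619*958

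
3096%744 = 120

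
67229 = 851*79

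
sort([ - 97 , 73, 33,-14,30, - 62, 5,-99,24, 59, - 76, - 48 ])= [ - 99, - 97, - 76,-62, - 48 , - 14, 5 , 24, 30, 33, 59 , 73 ] 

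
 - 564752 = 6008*( - 94 )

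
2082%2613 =2082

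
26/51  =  26/51= 0.51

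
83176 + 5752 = 88928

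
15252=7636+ 7616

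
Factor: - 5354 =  - 2^1* 2677^1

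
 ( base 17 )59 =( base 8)136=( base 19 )4I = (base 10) 94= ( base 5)334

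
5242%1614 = 400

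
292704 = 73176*4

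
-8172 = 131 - 8303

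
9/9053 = 9/9053 = 0.00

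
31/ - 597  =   - 31/597 = - 0.05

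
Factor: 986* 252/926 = 124236/463=2^2*3^2*7^1* 17^1 * 29^1*463^( - 1) 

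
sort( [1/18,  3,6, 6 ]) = [1/18,3,  6,6 ] 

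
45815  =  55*833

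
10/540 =1/54= 0.02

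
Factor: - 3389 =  - 3389^1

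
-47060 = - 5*9412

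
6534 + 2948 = 9482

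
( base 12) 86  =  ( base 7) 204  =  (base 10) 102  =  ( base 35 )2W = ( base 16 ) 66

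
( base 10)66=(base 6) 150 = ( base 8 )102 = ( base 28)2a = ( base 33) 20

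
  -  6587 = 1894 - 8481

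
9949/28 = 9949/28 = 355.32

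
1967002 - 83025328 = -81058326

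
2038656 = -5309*(- 384) 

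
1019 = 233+786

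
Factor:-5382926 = -2^1 * 2691463^1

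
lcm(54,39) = 702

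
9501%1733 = 836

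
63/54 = 1+ 1/6 = 1.17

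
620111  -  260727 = 359384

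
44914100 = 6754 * 6650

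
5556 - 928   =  4628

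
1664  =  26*64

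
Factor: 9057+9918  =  3^1*5^2*11^1*23^1  =  18975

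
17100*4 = 68400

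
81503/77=81503/77=1058.48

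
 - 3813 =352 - 4165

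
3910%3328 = 582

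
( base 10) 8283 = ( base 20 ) 10e3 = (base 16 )205b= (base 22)H2B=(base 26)C6F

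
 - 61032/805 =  - 61032/805=- 75.82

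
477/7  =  477/7 =68.14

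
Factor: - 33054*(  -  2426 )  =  80189004  =  2^2 * 3^1* 7^1* 787^1*1213^1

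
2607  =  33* 79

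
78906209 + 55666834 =134573043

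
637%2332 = 637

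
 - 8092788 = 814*(-9942 )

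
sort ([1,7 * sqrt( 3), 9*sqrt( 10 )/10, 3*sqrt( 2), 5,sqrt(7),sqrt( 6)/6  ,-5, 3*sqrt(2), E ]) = [-5,sqrt( 6)/6, 1,  sqrt( 7),E,9*sqrt( 10)/10,3*sqrt( 2),3*sqrt(2),5,7*sqrt(3) ]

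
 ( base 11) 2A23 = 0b111100111001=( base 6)30013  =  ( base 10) 3897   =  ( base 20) 9EH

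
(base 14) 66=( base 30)30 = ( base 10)90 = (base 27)39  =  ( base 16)5A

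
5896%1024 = 776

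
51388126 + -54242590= - 2854464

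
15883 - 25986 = -10103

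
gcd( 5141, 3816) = 53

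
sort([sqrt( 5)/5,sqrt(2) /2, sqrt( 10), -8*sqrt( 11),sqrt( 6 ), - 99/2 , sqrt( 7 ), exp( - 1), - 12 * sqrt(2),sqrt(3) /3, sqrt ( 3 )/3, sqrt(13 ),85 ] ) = [- 99/2,  -  8*sqrt(11 ) ,  -  12* sqrt(2), exp( - 1), sqrt(5)/5,sqrt ( 3)/3,sqrt ( 3 ) /3, sqrt ( 2 ) /2, sqrt (6),sqrt( 7 ),sqrt(10), sqrt( 13), 85]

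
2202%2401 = 2202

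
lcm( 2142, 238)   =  2142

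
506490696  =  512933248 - 6442552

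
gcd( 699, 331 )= 1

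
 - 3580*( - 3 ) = 10740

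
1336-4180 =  - 2844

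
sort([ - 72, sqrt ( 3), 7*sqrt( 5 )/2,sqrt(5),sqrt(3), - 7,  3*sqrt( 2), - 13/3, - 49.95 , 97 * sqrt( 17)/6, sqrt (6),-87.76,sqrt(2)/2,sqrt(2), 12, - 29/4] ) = [ - 87.76,-72, - 49.95,-29/4,-7,- 13/3,sqrt( 2 )/2,sqrt( 2),sqrt(3 ), sqrt( 3) , sqrt( 5),sqrt( 6),3*sqrt( 2 ),7*sqrt( 5)/2, 12,97*sqrt ( 17)/6]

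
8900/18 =4450/9 = 494.44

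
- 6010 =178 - 6188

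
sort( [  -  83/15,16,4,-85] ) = [- 85,  -  83/15,  4,16] 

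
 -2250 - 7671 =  - 9921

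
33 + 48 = 81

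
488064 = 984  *496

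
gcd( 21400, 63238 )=2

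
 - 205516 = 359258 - 564774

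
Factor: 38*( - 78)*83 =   -  2^2*3^1* 13^1*19^1 *83^1  =  - 246012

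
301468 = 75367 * 4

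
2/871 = 2/871 = 0.00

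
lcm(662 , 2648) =2648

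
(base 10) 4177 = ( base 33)3RJ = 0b1000001010001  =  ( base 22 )8dj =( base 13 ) 1b94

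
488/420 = 122/105 = 1.16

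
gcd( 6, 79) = 1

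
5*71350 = 356750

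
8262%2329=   1275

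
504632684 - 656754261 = -152121577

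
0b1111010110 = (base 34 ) SU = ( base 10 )982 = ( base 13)5a7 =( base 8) 1726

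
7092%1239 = 897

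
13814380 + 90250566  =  104064946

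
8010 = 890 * 9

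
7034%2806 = 1422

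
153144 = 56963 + 96181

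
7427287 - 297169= 7130118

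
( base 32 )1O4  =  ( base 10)1796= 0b11100000100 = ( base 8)3404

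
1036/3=345 + 1/3 =345.33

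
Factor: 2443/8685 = 3^( - 2 ) * 5^(- 1)*7^1 * 193^ (-1 )*349^1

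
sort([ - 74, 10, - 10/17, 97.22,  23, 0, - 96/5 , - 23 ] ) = [-74, -23, - 96/5 , - 10/17, 0, 10, 23, 97.22 ]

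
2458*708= 1740264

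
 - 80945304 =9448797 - 90394101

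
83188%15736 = 4508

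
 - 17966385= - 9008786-8957599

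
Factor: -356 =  - 2^2*89^1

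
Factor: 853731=3^2*29^1*3271^1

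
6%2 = 0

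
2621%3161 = 2621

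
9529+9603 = 19132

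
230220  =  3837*60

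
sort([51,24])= [ 24 , 51 ]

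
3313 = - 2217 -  - 5530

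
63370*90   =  5703300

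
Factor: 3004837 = 11^1*173^1*1579^1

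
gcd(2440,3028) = 4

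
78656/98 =802 + 30/49 = 802.61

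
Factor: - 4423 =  - 4423^1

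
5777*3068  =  17723836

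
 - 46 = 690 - 736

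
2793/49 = 57=57.00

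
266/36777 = 266/36777 = 0.01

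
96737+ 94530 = 191267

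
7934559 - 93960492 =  - 86025933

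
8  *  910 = 7280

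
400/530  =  40/53 = 0.75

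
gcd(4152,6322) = 2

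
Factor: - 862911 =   -  3^2 * 7^1* 13697^1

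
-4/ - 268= 1/67 = 0.01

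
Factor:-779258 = -2^1 * 389629^1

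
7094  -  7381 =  - 287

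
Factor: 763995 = 3^1*5^1*31^2*53^1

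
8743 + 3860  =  12603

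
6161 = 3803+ 2358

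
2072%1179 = 893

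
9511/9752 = 9511/9752= 0.98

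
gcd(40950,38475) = 225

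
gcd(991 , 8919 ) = 991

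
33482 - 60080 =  - 26598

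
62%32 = 30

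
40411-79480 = - 39069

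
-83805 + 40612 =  - 43193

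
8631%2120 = 151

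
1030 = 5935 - 4905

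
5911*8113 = 47955943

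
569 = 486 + 83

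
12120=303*40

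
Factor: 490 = 2^1*5^1*7^2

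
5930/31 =191+9/31= 191.29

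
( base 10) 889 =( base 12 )621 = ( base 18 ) 2D7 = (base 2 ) 1101111001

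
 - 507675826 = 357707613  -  865383439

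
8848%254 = 212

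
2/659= 2/659 = 0.00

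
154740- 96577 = 58163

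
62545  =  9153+53392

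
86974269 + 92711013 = 179685282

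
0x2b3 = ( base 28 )OJ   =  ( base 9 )847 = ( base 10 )691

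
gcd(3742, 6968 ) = 2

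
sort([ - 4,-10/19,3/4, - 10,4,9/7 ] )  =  [ - 10,  -  4, - 10/19, 3/4,9/7,4 ] 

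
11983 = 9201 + 2782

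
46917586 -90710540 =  - 43792954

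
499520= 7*71360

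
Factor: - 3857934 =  - 2^1*3^1*631^1*1019^1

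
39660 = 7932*5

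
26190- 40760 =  - 14570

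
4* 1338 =5352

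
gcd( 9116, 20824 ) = 4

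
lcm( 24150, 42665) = 1279950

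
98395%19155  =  2620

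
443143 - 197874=245269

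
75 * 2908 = 218100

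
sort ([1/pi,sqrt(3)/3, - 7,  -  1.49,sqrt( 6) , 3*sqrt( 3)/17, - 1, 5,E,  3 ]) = [ - 7, - 1.49,-1,3*sqrt( 3)/17,  1/pi,sqrt(3)/3,sqrt (6), E , 3, 5]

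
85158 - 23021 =62137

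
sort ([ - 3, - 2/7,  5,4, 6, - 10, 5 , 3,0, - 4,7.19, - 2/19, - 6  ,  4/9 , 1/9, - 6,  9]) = [ - 10,-6, - 6 , - 4, - 3, - 2/7, - 2/19,  0,1/9 , 4/9 , 3,  4, 5,5, 6, 7.19,9] 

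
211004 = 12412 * 17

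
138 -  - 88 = 226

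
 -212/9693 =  - 212/9693 = - 0.02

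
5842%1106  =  312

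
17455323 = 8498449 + 8956874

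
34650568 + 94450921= 129101489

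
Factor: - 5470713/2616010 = - 2^(  -  1)*3^3 * 5^( - 1) *53^1 *3823^1*261601^( - 1)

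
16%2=0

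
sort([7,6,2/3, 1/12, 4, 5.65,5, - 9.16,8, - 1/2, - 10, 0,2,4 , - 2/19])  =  [ - 10,  -  9.16, - 1/2, - 2/19, 0,1/12,2/3,2,4,4,5,  5.65, 6,7, 8 ] 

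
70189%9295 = 5124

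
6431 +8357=14788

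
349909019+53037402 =402946421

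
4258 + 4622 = 8880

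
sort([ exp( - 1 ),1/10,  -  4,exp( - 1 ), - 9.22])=[  -  9.22, - 4,1/10,exp ( - 1 ), exp( - 1) ] 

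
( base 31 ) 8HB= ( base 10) 8226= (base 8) 20042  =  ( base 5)230401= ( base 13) 398a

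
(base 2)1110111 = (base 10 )119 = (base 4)1313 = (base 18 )6B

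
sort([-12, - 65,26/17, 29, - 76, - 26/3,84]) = [ - 76,-65,  -  12,-26/3, 26/17,29,84 ]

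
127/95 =1  +  32/95 = 1.34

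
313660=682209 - 368549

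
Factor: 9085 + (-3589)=5496 = 2^3 * 3^1*229^1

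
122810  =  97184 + 25626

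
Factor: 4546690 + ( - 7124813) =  - 37^1*59^1*1181^1 = - 2578123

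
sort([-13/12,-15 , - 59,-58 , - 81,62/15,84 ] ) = [ - 81, - 59, - 58,-15, - 13/12, 62/15,84]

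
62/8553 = 62/8553= 0.01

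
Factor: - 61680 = - 2^4*3^1*5^1*257^1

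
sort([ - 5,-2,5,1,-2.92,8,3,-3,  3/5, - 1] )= [  -  5,-3,-2.92,-2, - 1,3/5,1 , 3, 5,8 ]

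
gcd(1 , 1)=1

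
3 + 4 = 7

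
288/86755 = 288/86755 = 0.00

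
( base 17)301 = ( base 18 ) 2c4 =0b1101100100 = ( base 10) 868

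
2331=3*777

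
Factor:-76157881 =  - 76157881^1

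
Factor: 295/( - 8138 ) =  - 2^( - 1 )*5^1*13^( - 1 )*59^1*313^ ( - 1)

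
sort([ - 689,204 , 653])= [ - 689  ,  204,653 ] 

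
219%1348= 219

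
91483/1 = 91483 = 91483.00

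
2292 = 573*4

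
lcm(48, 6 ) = 48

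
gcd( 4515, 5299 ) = 7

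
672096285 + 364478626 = 1036574911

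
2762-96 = 2666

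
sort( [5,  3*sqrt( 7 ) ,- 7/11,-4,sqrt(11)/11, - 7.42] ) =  [ - 7.42, - 4, - 7/11,sqrt(11 ) /11, 5,3*sqrt(7 )]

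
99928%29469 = 11521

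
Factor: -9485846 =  - 2^1*79^1*60037^1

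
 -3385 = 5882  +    -  9267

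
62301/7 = 8900 + 1/7= 8900.14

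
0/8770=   0=0.00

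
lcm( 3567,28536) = 28536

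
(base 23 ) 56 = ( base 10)121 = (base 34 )3J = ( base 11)100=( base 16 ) 79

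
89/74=1 + 15/74  =  1.20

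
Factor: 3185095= 5^1*31^1*20549^1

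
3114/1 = 3114 = 3114.00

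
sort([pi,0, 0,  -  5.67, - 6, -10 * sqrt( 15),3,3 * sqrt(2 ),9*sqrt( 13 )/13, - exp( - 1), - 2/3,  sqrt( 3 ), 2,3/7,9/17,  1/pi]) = [ - 10* sqrt(15 )  , - 6, - 5.67, - 2/3, - exp( - 1), 0, 0, 1/pi, 3/7, 9/17,sqrt( 3), 2,9*sqrt(13) /13, 3, pi,3*sqrt(2) ]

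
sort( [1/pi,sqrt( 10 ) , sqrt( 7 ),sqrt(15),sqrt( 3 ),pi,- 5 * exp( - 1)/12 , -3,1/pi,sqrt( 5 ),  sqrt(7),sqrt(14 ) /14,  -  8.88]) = [ - 8.88,-3, - 5*exp( - 1 )/12,sqrt( 14 )/14,1/pi , 1/pi,sqrt(3 ),sqrt(5), sqrt( 7), sqrt( 7),pi,sqrt(10) , sqrt ( 15 )]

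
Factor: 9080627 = 127^2 * 563^1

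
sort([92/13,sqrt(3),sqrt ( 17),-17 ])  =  [  -  17,sqrt( 3),sqrt(17 ), 92/13]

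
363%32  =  11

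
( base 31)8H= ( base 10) 265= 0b100001001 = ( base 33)81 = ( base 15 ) 12a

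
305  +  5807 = 6112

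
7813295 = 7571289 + 242006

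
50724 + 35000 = 85724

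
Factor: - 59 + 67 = 2^3 =8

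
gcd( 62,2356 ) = 62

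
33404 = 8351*4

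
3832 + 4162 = 7994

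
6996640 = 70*99952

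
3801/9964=3801/9964=0.38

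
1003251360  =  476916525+526334835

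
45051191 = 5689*7919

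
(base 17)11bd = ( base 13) 25C7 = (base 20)da2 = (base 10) 5402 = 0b1010100011010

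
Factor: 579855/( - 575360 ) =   -  129/128=-2^ ( - 7)*3^1*43^1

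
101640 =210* 484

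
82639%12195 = 9469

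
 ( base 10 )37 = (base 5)122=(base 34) 13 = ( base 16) 25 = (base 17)23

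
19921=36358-16437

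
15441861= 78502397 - 63060536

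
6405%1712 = 1269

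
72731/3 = 24243 +2/3  =  24243.67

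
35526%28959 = 6567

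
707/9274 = 707/9274 = 0.08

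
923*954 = 880542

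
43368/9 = 4818+2/3 = 4818.67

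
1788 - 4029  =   - 2241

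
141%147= 141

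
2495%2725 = 2495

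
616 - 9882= - 9266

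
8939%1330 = 959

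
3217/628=5 + 77/628 = 5.12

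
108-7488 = -7380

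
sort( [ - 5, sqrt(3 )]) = [ - 5 , sqrt ( 3)]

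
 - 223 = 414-637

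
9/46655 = 9/46655=0.00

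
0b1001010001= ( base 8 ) 1121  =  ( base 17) 20F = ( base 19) 1c4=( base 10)593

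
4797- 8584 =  - 3787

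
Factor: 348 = 2^2*3^1*29^1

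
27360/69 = 9120/23=396.52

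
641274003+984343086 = 1625617089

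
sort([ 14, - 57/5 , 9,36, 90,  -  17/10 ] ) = [ - 57/5,-17/10, 9 , 14, 36, 90]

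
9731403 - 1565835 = 8165568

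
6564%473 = 415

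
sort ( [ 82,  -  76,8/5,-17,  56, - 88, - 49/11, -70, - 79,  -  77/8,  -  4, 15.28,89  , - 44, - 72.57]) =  [ - 88 , - 79, - 76, - 72.57,  -  70, - 44, - 17, - 77/8,  -  49/11 , - 4 , 8/5, 15.28,  56,82,  89 ] 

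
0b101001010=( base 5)2310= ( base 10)330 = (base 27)c6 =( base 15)170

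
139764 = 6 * 23294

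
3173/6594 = 3173/6594= 0.48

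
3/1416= 1/472 = 0.00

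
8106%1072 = 602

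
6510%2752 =1006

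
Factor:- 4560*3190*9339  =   - 135848829600 = -  2^5*3^2*5^2*11^2*19^1 * 29^1 * 283^1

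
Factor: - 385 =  - 5^1*7^1* 11^1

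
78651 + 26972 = 105623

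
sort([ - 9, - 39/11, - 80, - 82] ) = [ - 82, - 80,-9,-39/11]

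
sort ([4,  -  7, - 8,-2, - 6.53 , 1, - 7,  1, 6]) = [-8,-7,-7,  -  6.53,-2,1 , 1,4  ,  6]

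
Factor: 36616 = 2^3 * 23^1*199^1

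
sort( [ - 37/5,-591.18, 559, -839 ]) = [-839, - 591.18, - 37/5,559 ] 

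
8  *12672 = 101376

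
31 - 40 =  - 9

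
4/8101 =4/8101 = 0.00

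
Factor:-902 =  - 2^1*11^1*41^1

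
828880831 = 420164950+408715881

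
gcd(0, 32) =32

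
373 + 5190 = 5563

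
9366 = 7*1338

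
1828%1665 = 163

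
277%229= 48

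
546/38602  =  273/19301 =0.01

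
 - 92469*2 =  - 184938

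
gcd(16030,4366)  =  2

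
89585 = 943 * 95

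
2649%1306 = 37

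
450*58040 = 26118000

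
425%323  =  102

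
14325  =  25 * 573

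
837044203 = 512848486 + 324195717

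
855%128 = 87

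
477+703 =1180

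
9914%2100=1514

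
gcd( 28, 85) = 1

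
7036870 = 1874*3755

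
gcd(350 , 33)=1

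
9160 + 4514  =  13674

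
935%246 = 197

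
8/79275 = 8/79275  =  0.00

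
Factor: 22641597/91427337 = 11^1*19^1 * 12037^1*  10158593^( - 1) =2515733/10158593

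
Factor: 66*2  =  2^2 * 3^1*11^1 = 132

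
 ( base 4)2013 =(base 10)135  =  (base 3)12000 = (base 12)B3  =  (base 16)87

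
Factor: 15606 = 2^1*3^3 * 17^2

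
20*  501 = 10020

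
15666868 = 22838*686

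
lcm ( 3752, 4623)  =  258888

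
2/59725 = 2/59725 = 0.00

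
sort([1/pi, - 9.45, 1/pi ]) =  [ - 9.45,1/pi,1/pi ]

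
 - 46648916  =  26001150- 72650066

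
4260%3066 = 1194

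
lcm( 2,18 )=18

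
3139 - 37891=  - 34752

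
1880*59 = 110920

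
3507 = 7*501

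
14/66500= 1/4750 = 0.00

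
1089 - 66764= -65675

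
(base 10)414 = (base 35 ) BT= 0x19e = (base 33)CI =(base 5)3124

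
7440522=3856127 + 3584395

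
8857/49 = 180 +37/49 = 180.76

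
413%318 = 95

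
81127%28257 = 24613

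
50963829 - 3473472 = 47490357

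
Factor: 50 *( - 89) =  - 2^1 * 5^2*89^1 = - 4450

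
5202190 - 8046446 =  -2844256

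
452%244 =208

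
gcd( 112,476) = 28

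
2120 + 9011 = 11131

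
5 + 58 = 63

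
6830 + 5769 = 12599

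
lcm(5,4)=20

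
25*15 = 375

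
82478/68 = 41239/34 =1212.91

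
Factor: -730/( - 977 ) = 2^1*5^1*73^1*  977^( - 1)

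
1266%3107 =1266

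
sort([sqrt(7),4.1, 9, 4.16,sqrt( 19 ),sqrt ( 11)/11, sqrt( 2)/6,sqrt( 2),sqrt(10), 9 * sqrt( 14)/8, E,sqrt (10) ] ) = [ sqrt ( 2 ) /6, sqrt(11) /11 , sqrt(2) , sqrt( 7),E,sqrt( 10 ), sqrt( 10),4.1,4.16, 9*sqrt(14)/8,sqrt(19),9 ] 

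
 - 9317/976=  - 10 + 443/976 = - 9.55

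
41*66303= 2718423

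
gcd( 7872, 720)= 48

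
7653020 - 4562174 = 3090846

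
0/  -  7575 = 0/1=-0.00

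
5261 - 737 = 4524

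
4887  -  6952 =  - 2065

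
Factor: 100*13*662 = 2^3*5^2*13^1*331^1=   860600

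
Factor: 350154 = 2^1 * 3^2*7^2  *397^1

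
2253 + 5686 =7939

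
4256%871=772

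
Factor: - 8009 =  - 8009^1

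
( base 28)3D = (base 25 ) 3m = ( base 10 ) 97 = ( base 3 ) 10121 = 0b1100001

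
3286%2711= 575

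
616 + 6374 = 6990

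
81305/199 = 408 + 113/199 =408.57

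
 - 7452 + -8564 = - 16016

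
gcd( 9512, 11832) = 232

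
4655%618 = 329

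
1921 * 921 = 1769241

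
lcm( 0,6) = 0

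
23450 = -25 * ( - 938)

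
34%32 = 2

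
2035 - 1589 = 446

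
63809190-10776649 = 53032541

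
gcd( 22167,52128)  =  9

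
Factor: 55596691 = 419^1*132689^1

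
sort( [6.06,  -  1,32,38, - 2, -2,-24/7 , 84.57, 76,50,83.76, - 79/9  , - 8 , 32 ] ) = [ - 79/9, - 8, - 24/7, - 2,-2, - 1, 6.06, 32, 32,38, 50,76, 83.76,84.57]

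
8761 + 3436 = 12197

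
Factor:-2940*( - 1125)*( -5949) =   -  19676317500 = - 2^2*3^5*5^4*7^2*661^1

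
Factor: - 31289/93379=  - 11^ (  -  1)*13^( - 1)* 67^1 * 467^1*653^( - 1 )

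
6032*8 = 48256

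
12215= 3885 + 8330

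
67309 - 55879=11430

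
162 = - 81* (-2 )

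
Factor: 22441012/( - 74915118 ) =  - 11220506/37457559 = -2^1*3^( - 4 )*11^1*29^1*41^( - 1 )*43^1*409^1*11279^(-1 )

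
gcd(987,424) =1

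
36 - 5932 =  - 5896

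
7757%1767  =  689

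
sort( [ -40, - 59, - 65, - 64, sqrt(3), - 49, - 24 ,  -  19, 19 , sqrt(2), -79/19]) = [ - 65, - 64, - 59,-49,-40, - 24  ,-19, - 79/19, sqrt( 2), sqrt(3), 19 ] 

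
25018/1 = 25018 = 25018.00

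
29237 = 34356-5119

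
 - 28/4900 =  - 1+174/175 = -0.01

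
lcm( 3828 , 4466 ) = 26796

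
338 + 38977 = 39315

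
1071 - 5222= -4151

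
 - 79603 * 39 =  - 3104517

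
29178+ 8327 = 37505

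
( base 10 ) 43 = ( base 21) 21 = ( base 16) 2b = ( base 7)61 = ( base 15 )2d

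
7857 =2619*3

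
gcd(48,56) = 8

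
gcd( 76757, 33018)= 1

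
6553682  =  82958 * 79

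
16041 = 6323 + 9718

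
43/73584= 43/73584 =0.00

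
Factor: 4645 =5^1*929^1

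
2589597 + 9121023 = 11710620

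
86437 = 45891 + 40546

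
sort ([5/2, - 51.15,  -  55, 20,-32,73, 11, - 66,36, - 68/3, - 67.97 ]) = [ - 67.97, - 66,- 55, - 51.15,-32, - 68/3,  5/2,11, 20,36, 73 ] 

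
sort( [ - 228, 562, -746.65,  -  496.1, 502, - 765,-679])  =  [ - 765,-746.65 ,-679, - 496.1, - 228, 502, 562]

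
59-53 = 6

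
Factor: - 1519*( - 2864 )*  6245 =27168347920=2^4*5^1*7^2 * 31^1*179^1*1249^1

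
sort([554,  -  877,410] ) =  [ - 877,410 , 554 ] 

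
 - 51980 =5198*(-10) 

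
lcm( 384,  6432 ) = 25728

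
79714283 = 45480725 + 34233558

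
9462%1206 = 1020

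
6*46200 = 277200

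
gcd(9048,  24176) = 8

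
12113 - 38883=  - 26770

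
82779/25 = 82779/25 =3311.16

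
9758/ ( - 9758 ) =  - 1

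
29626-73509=  -  43883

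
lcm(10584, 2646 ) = 10584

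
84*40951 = 3439884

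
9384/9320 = 1 + 8/1165 = 1.01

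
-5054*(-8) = 40432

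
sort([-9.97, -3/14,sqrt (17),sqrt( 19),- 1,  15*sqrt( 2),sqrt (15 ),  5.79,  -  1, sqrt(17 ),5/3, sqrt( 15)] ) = [ - 9.97, - 1, - 1 , - 3/14,5/3, sqrt(15 ),sqrt(15 ),sqrt ( 17), sqrt( 17),sqrt(19 ), 5.79, 15 *sqrt(2 ) ] 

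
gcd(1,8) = 1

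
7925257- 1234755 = 6690502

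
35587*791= 28149317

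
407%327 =80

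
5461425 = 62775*87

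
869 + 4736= 5605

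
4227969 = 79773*53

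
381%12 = 9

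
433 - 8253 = -7820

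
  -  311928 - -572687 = 260759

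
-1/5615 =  - 1 + 5614/5615= - 0.00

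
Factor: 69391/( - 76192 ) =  - 2^( - 5)*7^1*23^1*431^1*2381^ ( - 1)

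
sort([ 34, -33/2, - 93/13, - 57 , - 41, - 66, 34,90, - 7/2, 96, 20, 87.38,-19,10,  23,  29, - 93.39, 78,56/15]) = [- 93.39, - 66, - 57,  -  41,- 19, - 33/2 , - 93/13, - 7/2, 56/15, 10, 20, 23,29,34,  34, 78 , 87.38, 90, 96] 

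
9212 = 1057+8155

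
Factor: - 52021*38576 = - 2006762096= - 2^4*2411^1*52021^1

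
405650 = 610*665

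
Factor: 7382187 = 3^2*820243^1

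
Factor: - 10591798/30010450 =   -  5^(-2)*7^1 * 59^1*229^(- 1)*2621^(  -  1)*12823^1 = - 5295899/15005225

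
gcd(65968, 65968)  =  65968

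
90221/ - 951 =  - 90221/951 = - 94.87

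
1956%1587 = 369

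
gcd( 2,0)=2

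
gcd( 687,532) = 1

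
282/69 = 4 + 2/23 = 4.09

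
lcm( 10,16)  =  80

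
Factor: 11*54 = 2^1*3^3*11^1 = 594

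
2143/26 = 2143/26 = 82.42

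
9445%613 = 250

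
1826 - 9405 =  - 7579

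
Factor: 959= 7^1*137^1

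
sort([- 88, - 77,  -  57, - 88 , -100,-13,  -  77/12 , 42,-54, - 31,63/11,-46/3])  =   [  -  100, - 88, - 88, - 77, - 57,  -  54 , -31, - 46/3, - 13,- 77/12, 63/11, 42] 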